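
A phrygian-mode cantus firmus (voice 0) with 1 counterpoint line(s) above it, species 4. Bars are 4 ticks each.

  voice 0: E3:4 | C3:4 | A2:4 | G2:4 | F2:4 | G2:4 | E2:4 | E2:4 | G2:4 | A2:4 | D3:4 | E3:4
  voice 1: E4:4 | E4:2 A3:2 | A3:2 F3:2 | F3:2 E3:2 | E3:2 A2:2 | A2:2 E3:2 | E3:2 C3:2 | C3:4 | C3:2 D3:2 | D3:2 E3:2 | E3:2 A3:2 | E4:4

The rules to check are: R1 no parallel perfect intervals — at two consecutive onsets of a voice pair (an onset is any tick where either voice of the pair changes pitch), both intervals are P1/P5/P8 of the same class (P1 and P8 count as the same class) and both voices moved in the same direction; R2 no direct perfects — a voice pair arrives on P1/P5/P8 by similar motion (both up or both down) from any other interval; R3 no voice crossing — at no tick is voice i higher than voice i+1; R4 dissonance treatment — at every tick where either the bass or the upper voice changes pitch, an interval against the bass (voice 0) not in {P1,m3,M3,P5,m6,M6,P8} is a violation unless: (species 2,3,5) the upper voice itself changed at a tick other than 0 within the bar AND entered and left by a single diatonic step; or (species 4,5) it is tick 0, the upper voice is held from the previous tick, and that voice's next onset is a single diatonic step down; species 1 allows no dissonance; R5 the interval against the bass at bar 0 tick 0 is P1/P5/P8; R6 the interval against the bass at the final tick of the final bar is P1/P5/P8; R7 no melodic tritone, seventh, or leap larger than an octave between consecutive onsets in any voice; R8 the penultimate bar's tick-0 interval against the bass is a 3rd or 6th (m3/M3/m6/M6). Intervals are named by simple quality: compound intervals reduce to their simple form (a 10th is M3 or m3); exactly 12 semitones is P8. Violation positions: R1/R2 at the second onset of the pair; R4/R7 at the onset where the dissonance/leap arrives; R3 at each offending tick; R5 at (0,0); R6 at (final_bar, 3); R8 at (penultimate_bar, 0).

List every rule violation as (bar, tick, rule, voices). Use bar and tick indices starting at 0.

(4, 0, R4, (0, 1))
(5, 0, R4, (0, 1))
(8, 0, R4, (0, 1))
(9, 0, R4, (0, 1))
(10, 0, R4, (0, 1))
(10, 0, R8, (0, 1))
(11, 0, R2, (0, 1))

bar 0: v0=E3 v1=E4 downbeat P8
bar 1: v0=C3 v1=E4 downbeat M3
bar 2: v0=A2 v1=A3 downbeat P8
bar 3: v0=G2 v1=F3 downbeat m7
bar 4: v0=F2 v1=E3 downbeat M7
bar 5: v0=G2 v1=A2 downbeat M2
bar 6: v0=E2 v1=E3 downbeat P8
bar 7: v0=E2 v1=C3 downbeat m6
bar 8: v0=G2 v1=C3 downbeat P4
bar 9: v0=A2 v1=D3 downbeat P4
bar 10: v0=D3 v1=E3 downbeat M2
bar 11: v0=E3 v1=E4 downbeat P8
  -> R4 @ bar 4 tick 0 v(0, 1): F2/E3 M7 untreated
  -> R4 @ bar 5 tick 0 v(0, 1): G2/A2 M2 untreated
  -> R4 @ bar 8 tick 0 v(0, 1): G2/C3 P4 untreated
  -> R4 @ bar 9 tick 0 v(0, 1): A2/D3 P4 untreated
  -> R4 @ bar 10 tick 0 v(0, 1): D3/E3 M2 untreated
  -> R8 @ bar 10 tick 0 v(0, 1): penult M2 not 3rd/6th
  -> R2 @ bar 11 tick 0 v(0, 1): D3/A3 P5 -> E3/E4 P8 similar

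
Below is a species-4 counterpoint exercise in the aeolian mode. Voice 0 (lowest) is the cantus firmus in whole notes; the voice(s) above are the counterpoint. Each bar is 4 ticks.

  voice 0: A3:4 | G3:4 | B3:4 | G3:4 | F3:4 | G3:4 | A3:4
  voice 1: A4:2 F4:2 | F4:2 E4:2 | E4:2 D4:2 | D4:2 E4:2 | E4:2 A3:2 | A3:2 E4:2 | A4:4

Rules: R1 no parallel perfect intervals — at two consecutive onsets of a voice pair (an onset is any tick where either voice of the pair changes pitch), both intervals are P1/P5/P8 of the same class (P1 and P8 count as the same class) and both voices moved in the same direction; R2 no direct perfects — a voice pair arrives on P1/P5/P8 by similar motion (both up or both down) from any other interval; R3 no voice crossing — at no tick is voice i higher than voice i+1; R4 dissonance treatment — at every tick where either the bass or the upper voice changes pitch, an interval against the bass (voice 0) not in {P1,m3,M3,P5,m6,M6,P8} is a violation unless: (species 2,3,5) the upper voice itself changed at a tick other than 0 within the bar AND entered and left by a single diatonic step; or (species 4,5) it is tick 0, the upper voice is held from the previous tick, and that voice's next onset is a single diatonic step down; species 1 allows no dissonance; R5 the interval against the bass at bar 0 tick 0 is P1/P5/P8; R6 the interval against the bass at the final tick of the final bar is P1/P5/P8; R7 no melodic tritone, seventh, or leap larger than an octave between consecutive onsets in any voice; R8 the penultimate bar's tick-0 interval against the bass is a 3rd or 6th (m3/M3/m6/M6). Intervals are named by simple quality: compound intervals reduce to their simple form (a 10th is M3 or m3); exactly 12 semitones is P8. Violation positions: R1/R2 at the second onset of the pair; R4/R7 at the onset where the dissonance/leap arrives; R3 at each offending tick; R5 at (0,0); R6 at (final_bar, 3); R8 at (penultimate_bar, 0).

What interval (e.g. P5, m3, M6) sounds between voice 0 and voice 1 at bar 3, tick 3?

M6

voice 0=G3 voice 1=E4 -> M6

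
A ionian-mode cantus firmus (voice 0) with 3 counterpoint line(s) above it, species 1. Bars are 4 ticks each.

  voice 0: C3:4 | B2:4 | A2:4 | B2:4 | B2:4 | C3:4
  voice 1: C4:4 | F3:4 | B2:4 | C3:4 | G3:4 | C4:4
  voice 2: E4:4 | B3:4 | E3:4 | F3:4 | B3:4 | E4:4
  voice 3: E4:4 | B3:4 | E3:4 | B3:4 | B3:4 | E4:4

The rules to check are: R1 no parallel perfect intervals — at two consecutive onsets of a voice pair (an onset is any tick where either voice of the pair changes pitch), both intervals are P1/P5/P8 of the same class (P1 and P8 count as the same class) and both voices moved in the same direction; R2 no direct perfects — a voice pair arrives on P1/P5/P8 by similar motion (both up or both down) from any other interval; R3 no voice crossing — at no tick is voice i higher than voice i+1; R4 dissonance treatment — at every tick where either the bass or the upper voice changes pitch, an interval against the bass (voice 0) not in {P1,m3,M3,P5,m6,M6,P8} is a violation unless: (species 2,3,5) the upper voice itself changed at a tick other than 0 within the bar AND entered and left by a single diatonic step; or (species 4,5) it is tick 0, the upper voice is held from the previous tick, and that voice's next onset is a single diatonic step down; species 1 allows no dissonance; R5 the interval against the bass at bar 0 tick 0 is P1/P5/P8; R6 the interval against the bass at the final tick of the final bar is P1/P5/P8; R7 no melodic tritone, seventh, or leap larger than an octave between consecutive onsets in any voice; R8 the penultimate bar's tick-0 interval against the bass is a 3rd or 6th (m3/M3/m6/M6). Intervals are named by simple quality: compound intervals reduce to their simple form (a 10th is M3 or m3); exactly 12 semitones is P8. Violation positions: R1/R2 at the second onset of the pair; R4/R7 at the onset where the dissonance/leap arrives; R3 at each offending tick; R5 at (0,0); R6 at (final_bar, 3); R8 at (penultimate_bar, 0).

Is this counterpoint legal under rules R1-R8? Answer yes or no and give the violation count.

bar 0: v0=C3 v1=C4 v2=E4 v3=E4 (M3)
bar 1: v0=B2 v1=F3 v2=B3 v3=B3 (P8)
bar 2: v0=A2 v1=B2 v2=E3 v3=E3 (P5)
bar 3: v0=B2 v1=C3 v2=F3 v3=B3 (P8)
bar 4: v0=B2 v1=G3 v2=B3 v3=B3 (P8)
bar 5: v0=C3 v1=C4 v2=E4 v3=E4 (M3)
  R5 @ bar0.0: opens on M3
  R5 @ bar0.0: opens on M3
  R1 @ bar1.0: E4/E4 P1 -> B3/B3 P1 similar
  R2 @ bar1.0: C3/E4 M3 -> B2/B3 P8 similar
  R2 @ bar1.0: C3/E4 M3 -> B2/B3 P8 similar
  R4 @ bar1.0: B2/F3 TT untreated
  R1 @ bar2.0: B3/B3 P1 -> E3/E3 P1 similar
  R2 @ bar2.0: B2/B3 P8 -> A2/E3 P5 similar
  R2 @ bar2.0: B2/B3 P8 -> A2/E3 P5 similar
  R4 @ bar2.0: A2/B2 M2 untreated
  R7 @ bar2.0: F3->B2 leap 6st
  R2 @ bar3.0: A2/E3 P5 -> B2/B3 P8 similar
  R4 @ bar3.0: B2/C3 m2 untreated
  R4 @ bar3.0: B2/F3 TT untreated
  R7 @ bar4.0: F3->B3 leap 6st
  R8 @ bar4.0: penult P8 not 3rd/6th
  R8 @ bar4.0: penult P8 not 3rd/6th
  R1 @ bar5.0: B3/B3 P1 -> E4/E4 P1 similar
  R2 @ bar5.0: B2/G3 m6 -> C3/C4 P8 similar
  R6 @ bar5.3: closes on M3
  R6 @ bar5.3: closes on M3

No (21 violations)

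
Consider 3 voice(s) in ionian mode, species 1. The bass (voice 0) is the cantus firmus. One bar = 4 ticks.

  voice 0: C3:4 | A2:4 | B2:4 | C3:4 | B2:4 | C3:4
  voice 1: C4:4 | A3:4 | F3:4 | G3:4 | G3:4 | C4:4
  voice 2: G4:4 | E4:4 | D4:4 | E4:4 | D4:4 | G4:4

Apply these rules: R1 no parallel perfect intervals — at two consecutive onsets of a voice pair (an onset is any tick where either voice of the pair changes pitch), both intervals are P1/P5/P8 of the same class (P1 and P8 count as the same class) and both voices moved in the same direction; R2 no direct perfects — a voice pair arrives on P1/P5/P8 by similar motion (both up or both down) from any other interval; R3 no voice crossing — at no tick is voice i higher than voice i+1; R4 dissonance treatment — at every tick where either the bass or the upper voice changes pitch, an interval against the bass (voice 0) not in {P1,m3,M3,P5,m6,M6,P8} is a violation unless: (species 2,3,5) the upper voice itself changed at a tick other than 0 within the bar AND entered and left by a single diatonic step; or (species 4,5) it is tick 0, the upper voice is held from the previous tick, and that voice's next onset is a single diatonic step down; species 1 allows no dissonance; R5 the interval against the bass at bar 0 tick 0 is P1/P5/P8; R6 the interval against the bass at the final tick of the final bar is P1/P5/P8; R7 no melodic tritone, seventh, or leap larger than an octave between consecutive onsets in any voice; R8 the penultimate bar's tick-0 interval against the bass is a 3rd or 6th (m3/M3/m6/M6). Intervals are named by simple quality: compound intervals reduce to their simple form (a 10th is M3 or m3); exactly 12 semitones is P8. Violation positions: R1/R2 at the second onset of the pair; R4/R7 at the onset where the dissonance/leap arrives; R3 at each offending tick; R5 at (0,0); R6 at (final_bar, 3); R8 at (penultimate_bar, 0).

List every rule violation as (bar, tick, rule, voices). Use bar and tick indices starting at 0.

bar 0: v0=C3 v1=C4 v2=G4 downbeat P5
bar 1: v0=A2 v1=A3 v2=E4 downbeat P5
bar 2: v0=B2 v1=F3 v2=D4 downbeat m3
bar 3: v0=C3 v1=G3 v2=E4 downbeat M3
bar 4: v0=B2 v1=G3 v2=D4 downbeat m3
bar 5: v0=C3 v1=C4 v2=G4 downbeat P5
  -> R1 @ bar 1 tick 0 v(0, 1): C3/C4 P8 -> A2/A3 P8 similar
  -> R1 @ bar 1 tick 0 v(0, 2): C3/G4 P5 -> A2/E4 P5 similar
  -> R1 @ bar 1 tick 0 v(1, 2): C4/G4 P5 -> A3/E4 P5 similar
  -> R4 @ bar 2 tick 0 v(0, 1): B2/F3 TT untreated
  -> R2 @ bar 3 tick 0 v(0, 1): B2/F3 TT -> C3/G3 P5 similar
  -> R1 @ bar 5 tick 0 v(1, 2): G3/D4 P5 -> C4/G4 P5 similar
  -> R2 @ bar 5 tick 0 v(0, 1): B2/G3 m6 -> C3/C4 P8 similar
  -> R2 @ bar 5 tick 0 v(0, 2): B2/D4 m3 -> C3/G4 P5 similar

(1, 0, R1, (0, 1))
(1, 0, R1, (0, 2))
(1, 0, R1, (1, 2))
(2, 0, R4, (0, 1))
(3, 0, R2, (0, 1))
(5, 0, R1, (1, 2))
(5, 0, R2, (0, 1))
(5, 0, R2, (0, 2))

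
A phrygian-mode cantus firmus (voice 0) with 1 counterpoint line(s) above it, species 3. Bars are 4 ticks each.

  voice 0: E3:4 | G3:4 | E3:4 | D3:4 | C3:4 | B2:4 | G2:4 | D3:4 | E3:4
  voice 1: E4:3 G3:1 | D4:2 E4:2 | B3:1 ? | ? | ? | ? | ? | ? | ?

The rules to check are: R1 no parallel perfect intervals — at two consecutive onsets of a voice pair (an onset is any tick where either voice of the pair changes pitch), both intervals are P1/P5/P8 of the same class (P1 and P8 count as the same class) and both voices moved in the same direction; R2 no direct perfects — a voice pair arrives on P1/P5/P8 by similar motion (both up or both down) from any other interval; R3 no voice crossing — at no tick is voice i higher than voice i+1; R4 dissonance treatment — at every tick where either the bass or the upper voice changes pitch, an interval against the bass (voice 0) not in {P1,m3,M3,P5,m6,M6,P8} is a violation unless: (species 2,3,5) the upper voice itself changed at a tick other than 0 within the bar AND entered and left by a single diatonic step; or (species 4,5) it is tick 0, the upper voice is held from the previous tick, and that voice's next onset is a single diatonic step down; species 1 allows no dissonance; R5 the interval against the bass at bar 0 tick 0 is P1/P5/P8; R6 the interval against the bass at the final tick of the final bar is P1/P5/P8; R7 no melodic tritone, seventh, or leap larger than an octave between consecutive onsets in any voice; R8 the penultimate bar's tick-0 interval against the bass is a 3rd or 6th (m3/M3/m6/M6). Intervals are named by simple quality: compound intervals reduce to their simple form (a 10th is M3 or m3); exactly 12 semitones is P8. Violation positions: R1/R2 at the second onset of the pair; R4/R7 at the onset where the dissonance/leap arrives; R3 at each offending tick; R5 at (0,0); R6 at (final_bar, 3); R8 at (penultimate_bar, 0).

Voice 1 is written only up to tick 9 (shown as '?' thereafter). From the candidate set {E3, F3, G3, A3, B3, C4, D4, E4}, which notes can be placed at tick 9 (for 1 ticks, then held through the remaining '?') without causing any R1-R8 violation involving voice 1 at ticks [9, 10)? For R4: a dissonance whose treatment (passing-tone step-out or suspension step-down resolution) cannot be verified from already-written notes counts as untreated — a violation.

{B3, C4, E3, E4, G3}

E3: legal
F3: violates R4,R7
G3: legal
A3: violates R4
B3: legal
C4: legal
D4: violates R4
E4: legal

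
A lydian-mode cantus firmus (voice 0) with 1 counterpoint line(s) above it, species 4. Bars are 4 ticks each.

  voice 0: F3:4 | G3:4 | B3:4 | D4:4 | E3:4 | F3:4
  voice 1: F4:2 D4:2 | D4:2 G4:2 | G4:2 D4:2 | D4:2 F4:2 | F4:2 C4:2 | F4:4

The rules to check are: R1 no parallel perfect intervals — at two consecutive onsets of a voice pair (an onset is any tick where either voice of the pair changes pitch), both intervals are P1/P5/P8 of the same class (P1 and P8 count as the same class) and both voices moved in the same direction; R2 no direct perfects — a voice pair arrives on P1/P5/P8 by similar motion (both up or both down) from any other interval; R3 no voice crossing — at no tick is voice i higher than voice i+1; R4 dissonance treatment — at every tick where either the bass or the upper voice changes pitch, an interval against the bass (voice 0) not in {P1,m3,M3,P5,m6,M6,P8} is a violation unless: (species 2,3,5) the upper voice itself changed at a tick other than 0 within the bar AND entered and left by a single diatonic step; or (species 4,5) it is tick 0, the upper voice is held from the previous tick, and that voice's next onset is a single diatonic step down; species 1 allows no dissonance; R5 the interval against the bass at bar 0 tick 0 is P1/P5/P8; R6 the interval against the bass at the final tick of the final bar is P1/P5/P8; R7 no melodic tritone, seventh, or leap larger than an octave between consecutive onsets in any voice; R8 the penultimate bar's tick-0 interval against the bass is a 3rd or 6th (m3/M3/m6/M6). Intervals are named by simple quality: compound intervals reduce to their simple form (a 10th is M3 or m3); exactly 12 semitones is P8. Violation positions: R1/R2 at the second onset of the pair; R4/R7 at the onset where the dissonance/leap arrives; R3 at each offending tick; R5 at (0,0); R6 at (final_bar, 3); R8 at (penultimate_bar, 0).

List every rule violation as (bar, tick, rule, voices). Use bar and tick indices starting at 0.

(4, 0, R4, (0, 1))
(4, 0, R7, (0,))
(4, 0, R8, (0, 1))
(5, 0, R2, (0, 1))

bar 0: v0=F3 v1=F4 downbeat P8
bar 1: v0=G3 v1=D4 downbeat P5
bar 2: v0=B3 v1=G4 downbeat m6
bar 3: v0=D4 v1=D4 downbeat P1
bar 4: v0=E3 v1=F4 downbeat m2
bar 5: v0=F3 v1=F4 downbeat P8
  -> R4 @ bar 4 tick 0 v(0, 1): E3/F4 m2 untreated
  -> R7 @ bar 4 tick 0 v(0,): D4->E3 leap 10st
  -> R8 @ bar 4 tick 0 v(0, 1): penult m2 not 3rd/6th
  -> R2 @ bar 5 tick 0 v(0, 1): E3/C4 m6 -> F3/F4 P8 similar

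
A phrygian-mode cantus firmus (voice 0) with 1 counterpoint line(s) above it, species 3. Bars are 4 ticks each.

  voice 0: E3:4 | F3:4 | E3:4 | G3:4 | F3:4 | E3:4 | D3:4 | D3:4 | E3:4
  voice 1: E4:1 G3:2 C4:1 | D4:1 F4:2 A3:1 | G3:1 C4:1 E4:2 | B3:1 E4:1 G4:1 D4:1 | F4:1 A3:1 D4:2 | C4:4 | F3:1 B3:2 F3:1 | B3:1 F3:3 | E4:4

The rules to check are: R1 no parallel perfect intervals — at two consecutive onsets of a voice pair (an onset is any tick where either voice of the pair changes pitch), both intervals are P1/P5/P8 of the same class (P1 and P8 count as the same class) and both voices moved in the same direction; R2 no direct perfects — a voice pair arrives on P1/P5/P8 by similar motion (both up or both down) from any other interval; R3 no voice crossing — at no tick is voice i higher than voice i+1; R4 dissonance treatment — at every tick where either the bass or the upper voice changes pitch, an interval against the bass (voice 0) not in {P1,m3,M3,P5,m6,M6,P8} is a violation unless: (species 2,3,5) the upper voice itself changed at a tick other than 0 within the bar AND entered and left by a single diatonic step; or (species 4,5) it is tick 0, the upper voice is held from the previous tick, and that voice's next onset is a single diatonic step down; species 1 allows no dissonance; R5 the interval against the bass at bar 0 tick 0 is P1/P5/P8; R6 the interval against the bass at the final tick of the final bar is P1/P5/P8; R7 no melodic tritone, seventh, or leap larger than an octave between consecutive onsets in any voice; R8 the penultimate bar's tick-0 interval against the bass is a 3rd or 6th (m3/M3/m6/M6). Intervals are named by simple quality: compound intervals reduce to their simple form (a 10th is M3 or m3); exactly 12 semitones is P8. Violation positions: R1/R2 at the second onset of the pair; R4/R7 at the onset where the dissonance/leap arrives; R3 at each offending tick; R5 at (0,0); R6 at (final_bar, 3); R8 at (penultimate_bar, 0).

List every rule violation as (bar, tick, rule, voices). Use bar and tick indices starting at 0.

bar 0: v0=E3 v1=E4 downbeat P8
bar 1: v0=F3 v1=D4 downbeat M6
bar 2: v0=E3 v1=G3 downbeat m3
bar 3: v0=G3 v1=B3 downbeat M3
bar 4: v0=F3 v1=F4 downbeat P8
bar 5: v0=E3 v1=C4 downbeat m6
bar 6: v0=D3 v1=F3 downbeat m3
bar 7: v0=D3 v1=B3 downbeat M6
bar 8: v0=E3 v1=E4 downbeat P8
  -> R7 @ bar 6 tick 1 v(1,): F3->B3 leap 6st
  -> R7 @ bar 6 tick 3 v(1,): B3->F3 leap 6st
  -> R7 @ bar 7 tick 0 v(1,): F3->B3 leap 6st
  -> R7 @ bar 7 tick 1 v(1,): B3->F3 leap 6st
  -> R2 @ bar 8 tick 0 v(0, 1): D3/F3 m3 -> E3/E4 P8 similar
  -> R7 @ bar 8 tick 0 v(1,): F3->E4 leap 11st

(6, 1, R7, (1,))
(6, 3, R7, (1,))
(7, 0, R7, (1,))
(7, 1, R7, (1,))
(8, 0, R2, (0, 1))
(8, 0, R7, (1,))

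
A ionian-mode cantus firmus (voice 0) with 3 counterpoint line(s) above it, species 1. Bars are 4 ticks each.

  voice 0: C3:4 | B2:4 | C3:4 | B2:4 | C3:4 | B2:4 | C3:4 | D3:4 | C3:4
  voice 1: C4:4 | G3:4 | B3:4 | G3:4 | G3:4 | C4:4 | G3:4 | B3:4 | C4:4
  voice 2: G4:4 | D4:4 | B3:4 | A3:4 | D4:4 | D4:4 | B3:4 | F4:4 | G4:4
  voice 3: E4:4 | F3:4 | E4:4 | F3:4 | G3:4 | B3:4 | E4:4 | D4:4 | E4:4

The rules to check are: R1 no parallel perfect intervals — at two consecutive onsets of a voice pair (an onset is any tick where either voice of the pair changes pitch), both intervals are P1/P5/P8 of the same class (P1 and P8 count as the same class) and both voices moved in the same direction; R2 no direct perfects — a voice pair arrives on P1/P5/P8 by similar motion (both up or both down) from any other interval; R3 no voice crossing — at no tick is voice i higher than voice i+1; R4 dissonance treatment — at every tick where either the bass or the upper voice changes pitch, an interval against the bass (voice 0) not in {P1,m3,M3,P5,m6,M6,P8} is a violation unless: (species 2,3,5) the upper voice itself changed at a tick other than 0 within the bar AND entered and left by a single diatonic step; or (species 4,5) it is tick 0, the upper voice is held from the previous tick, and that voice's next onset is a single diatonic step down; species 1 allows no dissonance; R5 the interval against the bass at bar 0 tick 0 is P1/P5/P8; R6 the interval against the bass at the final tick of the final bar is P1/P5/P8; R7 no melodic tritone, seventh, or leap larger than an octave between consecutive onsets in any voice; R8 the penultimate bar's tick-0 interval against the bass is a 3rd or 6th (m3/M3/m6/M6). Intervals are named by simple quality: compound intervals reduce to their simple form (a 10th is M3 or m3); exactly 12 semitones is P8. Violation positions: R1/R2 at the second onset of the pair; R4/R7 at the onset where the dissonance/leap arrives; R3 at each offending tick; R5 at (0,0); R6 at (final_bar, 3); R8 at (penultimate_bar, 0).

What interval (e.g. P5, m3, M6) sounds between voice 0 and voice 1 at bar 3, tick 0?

m6

voice 0=B2 voice 1=G3 -> m6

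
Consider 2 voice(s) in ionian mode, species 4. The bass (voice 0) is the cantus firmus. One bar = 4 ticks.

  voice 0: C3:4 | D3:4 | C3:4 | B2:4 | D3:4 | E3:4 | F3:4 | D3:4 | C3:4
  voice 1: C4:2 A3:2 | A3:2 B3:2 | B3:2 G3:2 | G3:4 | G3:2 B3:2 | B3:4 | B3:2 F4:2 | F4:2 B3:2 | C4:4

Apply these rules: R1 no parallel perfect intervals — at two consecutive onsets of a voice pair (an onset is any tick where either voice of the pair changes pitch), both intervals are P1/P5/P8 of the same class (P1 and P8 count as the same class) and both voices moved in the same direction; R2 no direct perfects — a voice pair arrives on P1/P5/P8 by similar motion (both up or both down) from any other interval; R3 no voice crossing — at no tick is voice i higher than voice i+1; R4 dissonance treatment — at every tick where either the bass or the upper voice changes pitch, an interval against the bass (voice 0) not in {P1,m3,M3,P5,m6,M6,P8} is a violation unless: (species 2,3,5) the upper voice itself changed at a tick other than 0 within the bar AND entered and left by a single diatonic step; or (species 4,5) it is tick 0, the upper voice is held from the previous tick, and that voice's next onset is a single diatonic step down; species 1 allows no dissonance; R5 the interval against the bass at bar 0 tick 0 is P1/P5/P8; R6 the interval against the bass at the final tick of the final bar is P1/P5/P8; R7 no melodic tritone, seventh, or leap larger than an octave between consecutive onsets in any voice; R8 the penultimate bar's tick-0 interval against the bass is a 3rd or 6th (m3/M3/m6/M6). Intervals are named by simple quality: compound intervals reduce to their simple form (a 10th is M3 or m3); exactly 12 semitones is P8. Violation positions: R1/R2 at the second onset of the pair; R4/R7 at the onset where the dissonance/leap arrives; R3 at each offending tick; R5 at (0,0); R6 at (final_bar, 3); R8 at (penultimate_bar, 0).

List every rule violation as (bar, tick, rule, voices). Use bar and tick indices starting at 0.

bar 0: v0=C3 v1=C4 downbeat P8
bar 1: v0=D3 v1=A3 downbeat P5
bar 2: v0=C3 v1=B3 downbeat M7
bar 3: v0=B2 v1=G3 downbeat m6
bar 4: v0=D3 v1=G3 downbeat P4
bar 5: v0=E3 v1=B3 downbeat P5
bar 6: v0=F3 v1=B3 downbeat TT
bar 7: v0=D3 v1=F4 downbeat m3
bar 8: v0=C3 v1=C4 downbeat P8
  -> R4 @ bar 2 tick 0 v(0, 1): C3/B3 M7 untreated
  -> R4 @ bar 4 tick 0 v(0, 1): D3/G3 P4 untreated
  -> R4 @ bar 6 tick 0 v(0, 1): F3/B3 TT untreated
  -> R7 @ bar 6 tick 2 v(1,): B3->F4 leap 6st
  -> R7 @ bar 7 tick 2 v(1,): F4->B3 leap 6st

(2, 0, R4, (0, 1))
(4, 0, R4, (0, 1))
(6, 0, R4, (0, 1))
(6, 2, R7, (1,))
(7, 2, R7, (1,))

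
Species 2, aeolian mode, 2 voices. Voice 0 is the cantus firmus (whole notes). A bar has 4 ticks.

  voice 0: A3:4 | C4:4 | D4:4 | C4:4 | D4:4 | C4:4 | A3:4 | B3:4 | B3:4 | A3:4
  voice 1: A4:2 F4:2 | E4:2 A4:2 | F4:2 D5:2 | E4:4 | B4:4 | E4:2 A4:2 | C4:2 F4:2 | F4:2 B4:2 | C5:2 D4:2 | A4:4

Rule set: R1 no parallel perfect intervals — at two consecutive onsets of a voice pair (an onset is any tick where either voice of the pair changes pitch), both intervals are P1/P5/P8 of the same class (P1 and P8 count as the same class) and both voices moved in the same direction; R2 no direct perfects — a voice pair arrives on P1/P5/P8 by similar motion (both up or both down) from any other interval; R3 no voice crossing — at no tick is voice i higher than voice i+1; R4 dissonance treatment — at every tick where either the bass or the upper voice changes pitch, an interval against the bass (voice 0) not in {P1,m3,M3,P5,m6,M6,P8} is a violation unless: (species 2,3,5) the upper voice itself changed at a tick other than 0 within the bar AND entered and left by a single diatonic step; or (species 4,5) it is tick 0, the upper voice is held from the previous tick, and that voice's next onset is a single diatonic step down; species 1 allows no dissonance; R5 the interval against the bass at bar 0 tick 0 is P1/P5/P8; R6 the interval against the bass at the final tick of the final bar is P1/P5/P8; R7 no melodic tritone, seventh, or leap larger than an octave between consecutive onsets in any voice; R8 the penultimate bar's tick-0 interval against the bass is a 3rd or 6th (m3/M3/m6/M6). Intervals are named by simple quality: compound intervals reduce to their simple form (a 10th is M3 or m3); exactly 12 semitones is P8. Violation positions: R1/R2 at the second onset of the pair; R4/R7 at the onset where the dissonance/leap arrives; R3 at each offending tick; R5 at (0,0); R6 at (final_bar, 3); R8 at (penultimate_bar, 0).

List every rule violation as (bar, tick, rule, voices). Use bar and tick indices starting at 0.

bar 0: v0=A3 v1=A4 downbeat P8
bar 1: v0=C4 v1=E4 downbeat M3
bar 2: v0=D4 v1=F4 downbeat m3
bar 3: v0=C4 v1=E4 downbeat M3
bar 4: v0=D4 v1=B4 downbeat M6
bar 5: v0=C4 v1=E4 downbeat M3
bar 6: v0=A3 v1=C4 downbeat m3
bar 7: v0=B3 v1=F4 downbeat TT
bar 8: v0=B3 v1=C5 downbeat m2
bar 9: v0=A3 v1=A4 downbeat P8
  -> R7 @ bar 3 tick 0 v(1,): D5->E4 leap 10st
  -> R4 @ bar 7 tick 0 v(0, 1): B3/F4 TT untreated
  -> R7 @ bar 7 tick 2 v(1,): F4->B4 leap 6st
  -> R4 @ bar 8 tick 0 v(0, 1): B3/C5 m2 untreated
  -> R8 @ bar 8 tick 0 v(0, 1): penult m2 not 3rd/6th
  -> R7 @ bar 8 tick 2 v(1,): C5->D4 leap 10st

(3, 0, R7, (1,))
(7, 0, R4, (0, 1))
(7, 2, R7, (1,))
(8, 0, R4, (0, 1))
(8, 0, R8, (0, 1))
(8, 2, R7, (1,))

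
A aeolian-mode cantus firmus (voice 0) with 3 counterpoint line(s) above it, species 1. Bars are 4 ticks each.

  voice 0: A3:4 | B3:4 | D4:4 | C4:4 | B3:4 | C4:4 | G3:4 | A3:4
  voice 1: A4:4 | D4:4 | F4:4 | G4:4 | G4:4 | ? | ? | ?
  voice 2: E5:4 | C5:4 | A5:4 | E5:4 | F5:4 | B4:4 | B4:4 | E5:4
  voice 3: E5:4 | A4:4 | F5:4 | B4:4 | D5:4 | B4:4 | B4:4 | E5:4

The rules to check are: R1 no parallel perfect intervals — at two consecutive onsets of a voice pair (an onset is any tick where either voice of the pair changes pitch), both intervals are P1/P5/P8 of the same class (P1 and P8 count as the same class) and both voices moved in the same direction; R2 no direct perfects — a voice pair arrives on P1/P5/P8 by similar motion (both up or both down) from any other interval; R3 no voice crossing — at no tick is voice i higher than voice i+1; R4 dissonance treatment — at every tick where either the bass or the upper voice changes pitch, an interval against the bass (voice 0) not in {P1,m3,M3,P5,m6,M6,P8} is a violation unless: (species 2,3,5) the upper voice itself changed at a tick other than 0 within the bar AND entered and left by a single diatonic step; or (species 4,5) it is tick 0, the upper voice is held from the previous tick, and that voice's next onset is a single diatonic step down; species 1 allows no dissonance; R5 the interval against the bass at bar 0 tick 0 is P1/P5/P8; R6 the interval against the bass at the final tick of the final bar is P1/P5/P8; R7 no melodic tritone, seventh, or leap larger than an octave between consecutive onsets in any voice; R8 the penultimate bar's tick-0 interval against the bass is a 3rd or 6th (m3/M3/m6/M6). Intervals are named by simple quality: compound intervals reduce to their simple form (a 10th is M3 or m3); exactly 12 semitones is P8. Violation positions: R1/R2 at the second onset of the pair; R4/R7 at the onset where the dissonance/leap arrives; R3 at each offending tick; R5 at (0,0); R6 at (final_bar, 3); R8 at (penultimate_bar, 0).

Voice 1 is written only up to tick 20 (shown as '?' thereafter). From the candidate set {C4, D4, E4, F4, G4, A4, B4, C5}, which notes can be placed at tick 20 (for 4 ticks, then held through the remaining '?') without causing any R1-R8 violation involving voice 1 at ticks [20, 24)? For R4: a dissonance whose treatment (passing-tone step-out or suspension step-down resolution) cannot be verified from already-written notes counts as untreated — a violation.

{A4, C4, G4}

C4: legal
D4: violates R4
E4: violates R1,R2
F4: violates R4
G4: legal
A4: legal
B4: violates R4
C5: violates R2,R3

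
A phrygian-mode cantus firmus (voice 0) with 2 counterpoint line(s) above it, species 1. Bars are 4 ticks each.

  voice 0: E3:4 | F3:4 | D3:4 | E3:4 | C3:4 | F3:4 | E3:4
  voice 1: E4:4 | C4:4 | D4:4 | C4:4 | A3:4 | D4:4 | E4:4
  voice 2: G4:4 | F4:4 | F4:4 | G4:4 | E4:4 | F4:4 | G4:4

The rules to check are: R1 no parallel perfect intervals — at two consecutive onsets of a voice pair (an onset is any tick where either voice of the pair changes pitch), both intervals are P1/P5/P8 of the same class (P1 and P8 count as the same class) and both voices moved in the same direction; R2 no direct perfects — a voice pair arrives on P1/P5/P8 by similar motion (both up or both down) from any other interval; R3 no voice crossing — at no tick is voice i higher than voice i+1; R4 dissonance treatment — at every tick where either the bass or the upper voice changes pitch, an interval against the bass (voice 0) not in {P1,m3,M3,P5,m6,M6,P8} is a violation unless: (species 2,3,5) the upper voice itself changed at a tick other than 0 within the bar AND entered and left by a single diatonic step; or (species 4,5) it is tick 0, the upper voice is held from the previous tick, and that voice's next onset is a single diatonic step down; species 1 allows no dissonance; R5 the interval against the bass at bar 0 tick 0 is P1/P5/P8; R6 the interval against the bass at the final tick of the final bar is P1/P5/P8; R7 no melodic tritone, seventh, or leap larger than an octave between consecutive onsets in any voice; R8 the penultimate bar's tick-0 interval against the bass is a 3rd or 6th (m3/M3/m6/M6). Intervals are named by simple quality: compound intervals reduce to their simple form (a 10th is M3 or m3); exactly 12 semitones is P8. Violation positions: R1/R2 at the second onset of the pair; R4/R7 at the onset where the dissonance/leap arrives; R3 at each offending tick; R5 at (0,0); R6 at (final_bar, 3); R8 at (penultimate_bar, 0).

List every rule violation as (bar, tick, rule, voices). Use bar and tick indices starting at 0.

bar 0: v0=E3 v1=E4 v2=G4 downbeat m3
bar 1: v0=F3 v1=C4 v2=F4 downbeat P8
bar 2: v0=D3 v1=D4 v2=F4 downbeat m3
bar 3: v0=E3 v1=C4 v2=G4 downbeat m3
bar 4: v0=C3 v1=A3 v2=E4 downbeat M3
bar 5: v0=F3 v1=D4 v2=F4 downbeat P8
bar 6: v0=E3 v1=E4 v2=G4 downbeat m3
  -> R5 @ bar 0 tick 0 v(0, 2): opens on m3
  -> R1 @ bar 4 tick 0 v(1, 2): C4/G4 P5 -> A3/E4 P5 similar
  -> R2 @ bar 5 tick 0 v(0, 2): C3/E4 M3 -> F3/F4 P8 similar
  -> R8 @ bar 5 tick 0 v(0, 2): penult P8 not 3rd/6th
  -> R6 @ bar 6 tick 3 v(0, 2): closes on m3

(0, 0, R5, (0, 2))
(4, 0, R1, (1, 2))
(5, 0, R2, (0, 2))
(5, 0, R8, (0, 2))
(6, 3, R6, (0, 2))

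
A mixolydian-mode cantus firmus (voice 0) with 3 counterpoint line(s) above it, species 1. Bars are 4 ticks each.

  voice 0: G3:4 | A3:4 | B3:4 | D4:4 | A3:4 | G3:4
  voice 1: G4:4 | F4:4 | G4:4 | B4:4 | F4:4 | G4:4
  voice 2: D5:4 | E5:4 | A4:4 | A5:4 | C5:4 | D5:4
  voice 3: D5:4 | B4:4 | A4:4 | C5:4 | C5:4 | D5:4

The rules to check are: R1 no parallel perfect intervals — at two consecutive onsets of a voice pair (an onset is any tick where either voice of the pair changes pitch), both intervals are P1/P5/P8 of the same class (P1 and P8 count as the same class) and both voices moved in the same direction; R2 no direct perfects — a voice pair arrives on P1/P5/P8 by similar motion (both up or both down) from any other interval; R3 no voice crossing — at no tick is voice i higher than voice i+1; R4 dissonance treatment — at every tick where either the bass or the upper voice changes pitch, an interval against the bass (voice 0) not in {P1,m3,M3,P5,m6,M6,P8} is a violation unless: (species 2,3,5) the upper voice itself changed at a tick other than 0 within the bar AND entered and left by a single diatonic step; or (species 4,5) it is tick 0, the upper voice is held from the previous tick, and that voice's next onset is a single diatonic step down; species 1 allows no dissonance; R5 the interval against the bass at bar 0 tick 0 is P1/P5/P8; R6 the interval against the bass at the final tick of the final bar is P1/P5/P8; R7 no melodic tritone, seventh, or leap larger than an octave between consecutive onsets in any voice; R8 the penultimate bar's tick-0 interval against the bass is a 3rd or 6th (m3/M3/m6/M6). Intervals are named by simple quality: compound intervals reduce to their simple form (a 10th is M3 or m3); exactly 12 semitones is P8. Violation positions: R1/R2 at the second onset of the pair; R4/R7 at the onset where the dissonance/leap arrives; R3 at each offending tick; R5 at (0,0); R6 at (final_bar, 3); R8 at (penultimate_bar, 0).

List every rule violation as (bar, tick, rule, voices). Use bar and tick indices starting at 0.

(1, 0, R1, (0, 2))
(1, 0, R3, (2, 3))
(1, 0, R4, (0, 3))
(1, 1, R3, (2, 3))
(1, 2, R3, (2, 3))
(1, 3, R3, (2, 3))
(2, 0, R2, (2, 3))
(2, 0, R4, (0, 2))
(2, 0, R4, (0, 3))
(3, 0, R2, (0, 2))
(3, 0, R3, (2, 3))
(3, 0, R4, (0, 3))
(3, 1, R3, (2, 3))
(3, 2, R3, (2, 3))
(3, 3, R3, (2, 3))
(4, 0, R2, (1, 2))
(4, 0, R7, (1,))
(5, 0, R1, (1, 2))
(5, 0, R1, (1, 3))
(5, 0, R1, (2, 3))

bar 0: v0=G3 v1=G4 v2=D5 v3=D5 downbeat P5
bar 1: v0=A3 v1=F4 v2=E5 v3=B4 downbeat M2
bar 2: v0=B3 v1=G4 v2=A4 v3=A4 downbeat m7
bar 3: v0=D4 v1=B4 v2=A5 v3=C5 downbeat m7
bar 4: v0=A3 v1=F4 v2=C5 v3=C5 downbeat m3
bar 5: v0=G3 v1=G4 v2=D5 v3=D5 downbeat P5
  -> R1 @ bar 1 tick 0 v(0, 2): G3/D5 P5 -> A3/E5 P5 similar
  -> R3 @ bar 1 tick 0 v(2, 3): E5 above B4
  -> R4 @ bar 1 tick 0 v(0, 3): A3/B4 M2 untreated
  -> R3 @ bar 1 tick 1 v(2, 3): E5 above B4
  -> R3 @ bar 1 tick 2 v(2, 3): E5 above B4
  -> R3 @ bar 1 tick 3 v(2, 3): E5 above B4
  -> R2 @ bar 2 tick 0 v(2, 3): E5/B4 P4 -> A4/A4 P1 similar
  -> R4 @ bar 2 tick 0 v(0, 2): B3/A4 m7 untreated
  -> R4 @ bar 2 tick 0 v(0, 3): B3/A4 m7 untreated
  -> R2 @ bar 3 tick 0 v(0, 2): B3/A4 m7 -> D4/A5 P5 similar
  -> R3 @ bar 3 tick 0 v(2, 3): A5 above C5
  -> R4 @ bar 3 tick 0 v(0, 3): D4/C5 m7 untreated
  -> R3 @ bar 3 tick 1 v(2, 3): A5 above C5
  -> R3 @ bar 3 tick 2 v(2, 3): A5 above C5
  -> R3 @ bar 3 tick 3 v(2, 3): A5 above C5
  -> R2 @ bar 4 tick 0 v(1, 2): B4/A5 m7 -> F4/C5 P5 similar
  -> R7 @ bar 4 tick 0 v(1,): B4->F4 leap 6st
  -> R1 @ bar 5 tick 0 v(1, 2): F4/C5 P5 -> G4/D5 P5 similar
  -> R1 @ bar 5 tick 0 v(1, 3): F4/C5 P5 -> G4/D5 P5 similar
  -> R1 @ bar 5 tick 0 v(2, 3): C5/C5 P1 -> D5/D5 P1 similar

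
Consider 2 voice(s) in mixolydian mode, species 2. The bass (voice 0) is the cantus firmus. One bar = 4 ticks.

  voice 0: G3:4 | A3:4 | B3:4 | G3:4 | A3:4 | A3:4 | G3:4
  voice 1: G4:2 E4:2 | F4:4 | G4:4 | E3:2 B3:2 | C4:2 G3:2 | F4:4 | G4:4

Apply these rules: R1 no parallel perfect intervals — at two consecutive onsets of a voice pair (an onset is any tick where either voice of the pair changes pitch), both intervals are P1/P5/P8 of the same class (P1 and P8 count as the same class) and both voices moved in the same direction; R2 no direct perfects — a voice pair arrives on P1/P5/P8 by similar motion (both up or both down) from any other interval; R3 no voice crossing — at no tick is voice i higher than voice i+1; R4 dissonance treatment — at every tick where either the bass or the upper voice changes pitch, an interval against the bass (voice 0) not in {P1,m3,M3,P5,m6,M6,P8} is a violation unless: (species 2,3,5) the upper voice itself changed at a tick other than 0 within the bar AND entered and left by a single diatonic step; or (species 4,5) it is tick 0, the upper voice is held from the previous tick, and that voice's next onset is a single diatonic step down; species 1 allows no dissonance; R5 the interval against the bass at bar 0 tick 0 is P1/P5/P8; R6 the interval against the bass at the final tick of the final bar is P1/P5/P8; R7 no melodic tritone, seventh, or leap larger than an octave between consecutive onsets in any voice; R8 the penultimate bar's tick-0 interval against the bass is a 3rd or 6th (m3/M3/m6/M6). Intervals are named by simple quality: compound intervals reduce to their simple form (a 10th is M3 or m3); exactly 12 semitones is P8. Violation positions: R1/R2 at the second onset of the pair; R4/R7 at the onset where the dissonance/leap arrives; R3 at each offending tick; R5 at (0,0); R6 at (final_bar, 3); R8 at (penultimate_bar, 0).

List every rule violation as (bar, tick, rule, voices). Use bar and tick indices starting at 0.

bar 0: v0=G3 v1=G4 downbeat P8
bar 1: v0=A3 v1=F4 downbeat m6
bar 2: v0=B3 v1=G4 downbeat m6
bar 3: v0=G3 v1=E3 downbeat m3
bar 4: v0=A3 v1=C4 downbeat m3
bar 5: v0=A3 v1=F4 downbeat m6
bar 6: v0=G3 v1=G4 downbeat P8
  -> R3 @ bar 3 tick 0 v(0, 1): G3 above E3
  -> R7 @ bar 3 tick 0 v(1,): G4->E3 leap 15st
  -> R3 @ bar 3 tick 1 v(0, 1): G3 above E3
  -> R3 @ bar 4 tick 2 v(0, 1): A3 above G3
  -> R4 @ bar 4 tick 2 v(0, 1): A3/G3 M2 untreated
  -> R3 @ bar 4 tick 3 v(0, 1): A3 above G3
  -> R7 @ bar 5 tick 0 v(1,): G3->F4 leap 10st

(3, 0, R3, (0, 1))
(3, 0, R7, (1,))
(3, 1, R3, (0, 1))
(4, 2, R3, (0, 1))
(4, 2, R4, (0, 1))
(4, 3, R3, (0, 1))
(5, 0, R7, (1,))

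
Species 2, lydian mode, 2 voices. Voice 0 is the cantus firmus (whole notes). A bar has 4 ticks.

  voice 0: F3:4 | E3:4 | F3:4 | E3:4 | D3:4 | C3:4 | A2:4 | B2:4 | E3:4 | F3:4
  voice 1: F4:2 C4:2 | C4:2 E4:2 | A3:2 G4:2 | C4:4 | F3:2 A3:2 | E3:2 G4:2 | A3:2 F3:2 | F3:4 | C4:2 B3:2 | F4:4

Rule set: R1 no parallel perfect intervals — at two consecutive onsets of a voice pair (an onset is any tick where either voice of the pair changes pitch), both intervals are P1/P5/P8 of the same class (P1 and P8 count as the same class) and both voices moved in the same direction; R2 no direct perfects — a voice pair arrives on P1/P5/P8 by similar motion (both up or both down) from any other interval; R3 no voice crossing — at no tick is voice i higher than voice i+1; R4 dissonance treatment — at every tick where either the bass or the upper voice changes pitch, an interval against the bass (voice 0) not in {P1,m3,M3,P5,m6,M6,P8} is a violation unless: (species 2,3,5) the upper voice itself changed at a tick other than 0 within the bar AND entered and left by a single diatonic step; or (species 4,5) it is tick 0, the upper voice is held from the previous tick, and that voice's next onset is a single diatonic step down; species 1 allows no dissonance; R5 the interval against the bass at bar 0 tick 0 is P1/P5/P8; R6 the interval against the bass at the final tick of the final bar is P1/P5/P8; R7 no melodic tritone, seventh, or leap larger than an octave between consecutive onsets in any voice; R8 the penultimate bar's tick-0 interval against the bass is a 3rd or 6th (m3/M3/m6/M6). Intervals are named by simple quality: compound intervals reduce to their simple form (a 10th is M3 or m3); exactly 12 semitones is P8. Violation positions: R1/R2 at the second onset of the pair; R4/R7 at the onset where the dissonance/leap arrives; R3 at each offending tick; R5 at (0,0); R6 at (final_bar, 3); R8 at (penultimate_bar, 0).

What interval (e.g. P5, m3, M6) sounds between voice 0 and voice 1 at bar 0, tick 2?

voice 0=F3 voice 1=C4 -> P5

P5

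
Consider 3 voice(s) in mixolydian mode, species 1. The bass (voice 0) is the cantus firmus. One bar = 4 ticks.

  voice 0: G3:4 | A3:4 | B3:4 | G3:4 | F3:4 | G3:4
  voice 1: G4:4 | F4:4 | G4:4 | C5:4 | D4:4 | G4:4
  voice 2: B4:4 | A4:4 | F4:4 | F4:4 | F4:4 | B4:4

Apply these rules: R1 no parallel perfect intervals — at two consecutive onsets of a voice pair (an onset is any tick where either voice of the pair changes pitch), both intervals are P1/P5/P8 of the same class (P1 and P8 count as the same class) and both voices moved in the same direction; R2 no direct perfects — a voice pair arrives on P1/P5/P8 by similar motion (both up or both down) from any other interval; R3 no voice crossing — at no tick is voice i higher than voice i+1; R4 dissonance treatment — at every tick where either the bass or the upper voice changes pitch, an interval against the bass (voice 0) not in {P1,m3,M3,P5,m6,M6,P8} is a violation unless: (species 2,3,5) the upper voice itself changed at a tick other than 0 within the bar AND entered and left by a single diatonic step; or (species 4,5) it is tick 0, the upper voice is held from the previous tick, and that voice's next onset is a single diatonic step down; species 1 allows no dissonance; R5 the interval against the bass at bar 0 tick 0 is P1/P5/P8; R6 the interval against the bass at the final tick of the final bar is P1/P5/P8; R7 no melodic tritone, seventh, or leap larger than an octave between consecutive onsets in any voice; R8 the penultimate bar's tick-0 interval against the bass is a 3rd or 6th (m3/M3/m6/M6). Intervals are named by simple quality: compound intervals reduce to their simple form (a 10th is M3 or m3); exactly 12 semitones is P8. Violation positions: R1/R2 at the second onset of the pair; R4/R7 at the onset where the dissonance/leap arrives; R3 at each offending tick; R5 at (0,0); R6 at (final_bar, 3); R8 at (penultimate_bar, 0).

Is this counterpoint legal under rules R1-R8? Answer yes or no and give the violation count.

bar 0: v0=G3 v1=G4 v2=B4 (M3)
bar 1: v0=A3 v1=F4 v2=A4 (P8)
bar 2: v0=B3 v1=G4 v2=F4 (TT)
bar 3: v0=G3 v1=C5 v2=F4 (m7)
bar 4: v0=F3 v1=D4 v2=F4 (P8)
bar 5: v0=G3 v1=G4 v2=B4 (M3)
  R5 @ bar0.0: opens on M3
  R3 @ bar2.0: G4 above F4
  R4 @ bar2.0: B3/F4 TT untreated
  R3 @ bar2.1: G4 above F4
  R3 @ bar2.2: G4 above F4
  R3 @ bar2.3: G4 above F4
  R3 @ bar3.0: C5 above F4
  R4 @ bar3.0: G3/C5 P4 untreated
  R4 @ bar3.0: G3/F4 m7 untreated
  R3 @ bar3.1: C5 above F4
  R3 @ bar3.2: C5 above F4
  R3 @ bar3.3: C5 above F4
  R7 @ bar4.0: C5->D4 leap 10st
  R8 @ bar4.0: penult P8 not 3rd/6th
  R2 @ bar5.0: F3/D4 M6 -> G3/G4 P8 similar
  R7 @ bar5.0: F4->B4 leap 6st
  R6 @ bar5.3: closes on M3

No (17 violations)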